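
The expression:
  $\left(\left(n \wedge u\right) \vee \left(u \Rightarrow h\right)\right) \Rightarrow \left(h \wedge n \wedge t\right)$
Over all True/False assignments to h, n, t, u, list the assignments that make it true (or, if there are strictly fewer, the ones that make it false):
is true only for:
  h=False, n=False, t=False, u=True;
  h=False, n=False, t=True, u=True;
  h=True, n=True, t=True, u=False;
  h=True, n=True, t=True, u=True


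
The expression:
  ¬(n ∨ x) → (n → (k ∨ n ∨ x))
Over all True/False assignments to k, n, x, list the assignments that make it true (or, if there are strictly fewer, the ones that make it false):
is always true.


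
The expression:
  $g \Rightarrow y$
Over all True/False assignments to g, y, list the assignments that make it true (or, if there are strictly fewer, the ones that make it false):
is false only for:
  g=True, y=False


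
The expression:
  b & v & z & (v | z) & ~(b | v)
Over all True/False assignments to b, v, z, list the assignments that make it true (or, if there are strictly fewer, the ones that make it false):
is never true.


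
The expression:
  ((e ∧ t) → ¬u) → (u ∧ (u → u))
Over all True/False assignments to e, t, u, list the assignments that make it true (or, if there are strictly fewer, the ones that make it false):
is true only for:
  e=False, t=False, u=True;
  e=False, t=True, u=True;
  e=True, t=False, u=True;
  e=True, t=True, u=True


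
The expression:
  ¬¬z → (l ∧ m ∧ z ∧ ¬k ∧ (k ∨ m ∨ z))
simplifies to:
(l ∧ m ∧ ¬k) ∨ ¬z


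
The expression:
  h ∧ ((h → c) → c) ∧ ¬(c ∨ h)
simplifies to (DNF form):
False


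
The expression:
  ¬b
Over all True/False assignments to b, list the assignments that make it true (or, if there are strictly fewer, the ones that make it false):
is true only for:
  b=False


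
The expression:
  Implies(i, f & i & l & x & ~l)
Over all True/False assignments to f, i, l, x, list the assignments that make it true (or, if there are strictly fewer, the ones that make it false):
is true only for:
  f=False, i=False, l=False, x=False;
  f=False, i=False, l=False, x=True;
  f=False, i=False, l=True, x=False;
  f=False, i=False, l=True, x=True;
  f=True, i=False, l=False, x=False;
  f=True, i=False, l=False, x=True;
  f=True, i=False, l=True, x=False;
  f=True, i=False, l=True, x=True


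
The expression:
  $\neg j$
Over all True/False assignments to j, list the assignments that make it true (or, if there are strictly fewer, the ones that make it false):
is true only for:
  j=False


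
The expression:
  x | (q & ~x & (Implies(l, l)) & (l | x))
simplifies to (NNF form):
x | (l & q)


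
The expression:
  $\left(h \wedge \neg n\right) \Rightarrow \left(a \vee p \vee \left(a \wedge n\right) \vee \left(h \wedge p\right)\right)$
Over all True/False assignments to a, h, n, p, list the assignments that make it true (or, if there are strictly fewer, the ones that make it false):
is false only for:
  a=False, h=True, n=False, p=False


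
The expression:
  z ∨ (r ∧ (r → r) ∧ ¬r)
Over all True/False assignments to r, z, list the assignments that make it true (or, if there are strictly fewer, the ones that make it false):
is true only for:
  r=False, z=True;
  r=True, z=True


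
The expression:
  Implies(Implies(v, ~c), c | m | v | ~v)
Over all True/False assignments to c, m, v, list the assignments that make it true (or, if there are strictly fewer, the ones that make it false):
is always true.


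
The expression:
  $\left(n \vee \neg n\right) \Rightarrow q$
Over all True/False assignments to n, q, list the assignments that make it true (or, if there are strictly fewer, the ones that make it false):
is true only for:
  n=False, q=True;
  n=True, q=True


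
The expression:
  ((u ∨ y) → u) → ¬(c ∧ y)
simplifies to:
¬c ∨ ¬u ∨ ¬y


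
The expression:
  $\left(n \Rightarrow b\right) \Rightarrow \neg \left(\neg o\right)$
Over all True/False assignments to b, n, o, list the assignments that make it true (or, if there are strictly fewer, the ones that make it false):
is false only for:
  b=False, n=False, o=False;
  b=True, n=False, o=False;
  b=True, n=True, o=False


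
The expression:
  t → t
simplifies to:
True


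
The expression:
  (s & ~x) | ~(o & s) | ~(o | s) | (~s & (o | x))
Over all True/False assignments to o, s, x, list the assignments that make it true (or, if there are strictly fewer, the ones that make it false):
is false only for:
  o=True, s=True, x=True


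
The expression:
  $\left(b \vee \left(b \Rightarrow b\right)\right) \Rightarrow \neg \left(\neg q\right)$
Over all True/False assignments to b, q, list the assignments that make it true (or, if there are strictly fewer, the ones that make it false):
is true only for:
  b=False, q=True;
  b=True, q=True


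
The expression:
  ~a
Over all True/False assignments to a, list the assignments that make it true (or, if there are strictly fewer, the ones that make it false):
is true only for:
  a=False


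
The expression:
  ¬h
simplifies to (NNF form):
¬h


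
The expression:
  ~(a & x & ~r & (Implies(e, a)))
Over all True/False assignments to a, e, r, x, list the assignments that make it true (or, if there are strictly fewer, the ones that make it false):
is false only for:
  a=True, e=False, r=False, x=True;
  a=True, e=True, r=False, x=True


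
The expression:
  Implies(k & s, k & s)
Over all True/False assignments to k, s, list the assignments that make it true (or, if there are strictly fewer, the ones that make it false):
is always true.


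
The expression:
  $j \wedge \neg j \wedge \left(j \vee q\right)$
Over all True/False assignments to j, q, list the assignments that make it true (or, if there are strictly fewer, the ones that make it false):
is never true.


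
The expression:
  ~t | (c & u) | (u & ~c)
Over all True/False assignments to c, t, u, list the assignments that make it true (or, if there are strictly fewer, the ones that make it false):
is false only for:
  c=False, t=True, u=False;
  c=True, t=True, u=False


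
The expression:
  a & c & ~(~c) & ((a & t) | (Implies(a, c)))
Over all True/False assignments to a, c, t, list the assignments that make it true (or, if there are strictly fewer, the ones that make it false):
is true only for:
  a=True, c=True, t=False;
  a=True, c=True, t=True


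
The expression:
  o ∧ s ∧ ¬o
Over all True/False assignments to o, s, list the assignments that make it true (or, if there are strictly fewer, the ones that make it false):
is never true.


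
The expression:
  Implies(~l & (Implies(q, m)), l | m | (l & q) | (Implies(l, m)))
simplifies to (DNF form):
True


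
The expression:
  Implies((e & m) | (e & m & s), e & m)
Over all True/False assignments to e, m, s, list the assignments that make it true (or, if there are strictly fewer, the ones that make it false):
is always true.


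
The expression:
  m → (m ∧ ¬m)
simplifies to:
¬m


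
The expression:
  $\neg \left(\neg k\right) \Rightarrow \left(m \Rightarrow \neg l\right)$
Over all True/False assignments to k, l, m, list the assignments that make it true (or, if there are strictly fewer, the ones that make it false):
is false only for:
  k=True, l=True, m=True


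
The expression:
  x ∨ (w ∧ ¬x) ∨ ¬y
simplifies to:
w ∨ x ∨ ¬y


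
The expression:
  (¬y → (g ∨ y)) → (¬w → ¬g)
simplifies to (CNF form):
w ∨ ¬g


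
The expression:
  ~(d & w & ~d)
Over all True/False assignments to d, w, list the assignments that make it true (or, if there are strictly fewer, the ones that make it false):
is always true.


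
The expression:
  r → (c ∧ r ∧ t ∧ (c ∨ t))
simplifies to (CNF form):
(c ∨ ¬r) ∧ (t ∨ ¬r)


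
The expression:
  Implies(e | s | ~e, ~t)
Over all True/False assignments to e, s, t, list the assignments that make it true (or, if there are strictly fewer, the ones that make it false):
is true only for:
  e=False, s=False, t=False;
  e=False, s=True, t=False;
  e=True, s=False, t=False;
  e=True, s=True, t=False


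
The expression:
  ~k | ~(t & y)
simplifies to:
~k | ~t | ~y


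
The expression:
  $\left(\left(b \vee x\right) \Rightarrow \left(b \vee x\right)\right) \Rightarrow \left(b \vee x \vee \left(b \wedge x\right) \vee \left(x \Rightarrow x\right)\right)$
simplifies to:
$\text{True}$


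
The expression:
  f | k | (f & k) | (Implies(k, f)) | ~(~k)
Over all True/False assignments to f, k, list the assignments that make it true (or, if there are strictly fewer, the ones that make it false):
is always true.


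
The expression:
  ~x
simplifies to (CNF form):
~x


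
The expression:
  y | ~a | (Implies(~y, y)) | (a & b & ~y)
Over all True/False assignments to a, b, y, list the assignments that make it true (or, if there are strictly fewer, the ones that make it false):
is false only for:
  a=True, b=False, y=False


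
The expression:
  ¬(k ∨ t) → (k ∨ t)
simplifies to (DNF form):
k ∨ t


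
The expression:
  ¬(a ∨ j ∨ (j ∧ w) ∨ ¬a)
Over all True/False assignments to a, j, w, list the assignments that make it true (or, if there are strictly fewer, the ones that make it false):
is never true.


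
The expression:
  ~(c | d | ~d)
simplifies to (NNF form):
False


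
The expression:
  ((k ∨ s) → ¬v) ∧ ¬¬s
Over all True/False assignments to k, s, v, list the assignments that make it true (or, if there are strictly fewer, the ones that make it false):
is true only for:
  k=False, s=True, v=False;
  k=True, s=True, v=False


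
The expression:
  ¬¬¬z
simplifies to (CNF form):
¬z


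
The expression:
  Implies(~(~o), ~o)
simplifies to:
~o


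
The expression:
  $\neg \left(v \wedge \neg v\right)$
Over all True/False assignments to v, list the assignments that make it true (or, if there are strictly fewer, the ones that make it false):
is always true.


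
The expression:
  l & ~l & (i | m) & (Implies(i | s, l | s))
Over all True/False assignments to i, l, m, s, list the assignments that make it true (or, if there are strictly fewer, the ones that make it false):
is never true.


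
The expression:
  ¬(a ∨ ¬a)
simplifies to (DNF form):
False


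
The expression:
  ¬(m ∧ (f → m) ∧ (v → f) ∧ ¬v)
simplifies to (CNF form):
v ∨ ¬m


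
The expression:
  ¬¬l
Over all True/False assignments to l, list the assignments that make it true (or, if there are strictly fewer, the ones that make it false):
is true only for:
  l=True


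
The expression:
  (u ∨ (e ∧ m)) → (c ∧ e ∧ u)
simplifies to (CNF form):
(c ∨ ¬u) ∧ (e ∨ ¬u) ∧ (u ∨ ¬e ∨ ¬m)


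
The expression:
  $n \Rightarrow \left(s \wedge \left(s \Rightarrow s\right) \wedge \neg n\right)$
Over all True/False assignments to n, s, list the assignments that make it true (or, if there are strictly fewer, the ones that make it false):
is true only for:
  n=False, s=False;
  n=False, s=True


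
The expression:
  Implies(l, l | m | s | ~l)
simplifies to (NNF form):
True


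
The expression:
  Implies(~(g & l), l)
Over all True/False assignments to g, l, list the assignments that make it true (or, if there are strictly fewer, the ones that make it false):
is true only for:
  g=False, l=True;
  g=True, l=True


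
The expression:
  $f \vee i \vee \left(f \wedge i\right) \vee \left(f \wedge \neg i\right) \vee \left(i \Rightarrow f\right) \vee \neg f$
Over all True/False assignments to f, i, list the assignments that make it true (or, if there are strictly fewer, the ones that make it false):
is always true.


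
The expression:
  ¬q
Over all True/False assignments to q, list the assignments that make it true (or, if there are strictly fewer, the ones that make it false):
is true only for:
  q=False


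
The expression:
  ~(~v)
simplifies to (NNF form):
v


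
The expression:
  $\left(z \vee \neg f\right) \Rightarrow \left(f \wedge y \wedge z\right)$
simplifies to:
$f \wedge \left(y \vee \neg z\right)$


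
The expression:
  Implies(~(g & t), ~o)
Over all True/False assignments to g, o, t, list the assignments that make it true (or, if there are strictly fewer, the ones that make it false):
is false only for:
  g=False, o=True, t=False;
  g=False, o=True, t=True;
  g=True, o=True, t=False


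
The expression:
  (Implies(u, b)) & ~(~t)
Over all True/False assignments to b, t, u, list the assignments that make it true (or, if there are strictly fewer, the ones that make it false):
is true only for:
  b=False, t=True, u=False;
  b=True, t=True, u=False;
  b=True, t=True, u=True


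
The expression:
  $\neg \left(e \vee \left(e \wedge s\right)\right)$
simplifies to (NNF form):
$\neg e$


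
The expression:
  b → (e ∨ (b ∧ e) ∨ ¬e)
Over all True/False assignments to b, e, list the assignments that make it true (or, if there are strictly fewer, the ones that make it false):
is always true.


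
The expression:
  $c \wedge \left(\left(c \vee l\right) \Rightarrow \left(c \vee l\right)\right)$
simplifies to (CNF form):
$c$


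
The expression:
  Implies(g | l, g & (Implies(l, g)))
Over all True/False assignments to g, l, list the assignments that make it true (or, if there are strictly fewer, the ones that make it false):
is false only for:
  g=False, l=True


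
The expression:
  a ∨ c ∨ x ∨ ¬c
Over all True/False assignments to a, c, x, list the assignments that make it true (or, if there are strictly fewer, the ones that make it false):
is always true.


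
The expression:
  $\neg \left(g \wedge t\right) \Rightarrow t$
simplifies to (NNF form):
$t$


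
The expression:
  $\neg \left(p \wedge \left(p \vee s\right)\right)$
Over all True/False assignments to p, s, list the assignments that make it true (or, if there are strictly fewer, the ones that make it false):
is true only for:
  p=False, s=False;
  p=False, s=True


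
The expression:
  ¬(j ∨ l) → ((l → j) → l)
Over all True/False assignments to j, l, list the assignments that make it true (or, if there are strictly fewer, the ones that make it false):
is false only for:
  j=False, l=False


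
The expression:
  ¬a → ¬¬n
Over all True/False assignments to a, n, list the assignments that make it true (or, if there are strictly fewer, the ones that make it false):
is false only for:
  a=False, n=False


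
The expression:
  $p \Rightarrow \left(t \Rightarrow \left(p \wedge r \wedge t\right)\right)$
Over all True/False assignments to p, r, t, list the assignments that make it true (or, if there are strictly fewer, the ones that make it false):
is false only for:
  p=True, r=False, t=True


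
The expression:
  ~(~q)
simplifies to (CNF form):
q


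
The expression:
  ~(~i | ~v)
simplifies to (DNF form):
i & v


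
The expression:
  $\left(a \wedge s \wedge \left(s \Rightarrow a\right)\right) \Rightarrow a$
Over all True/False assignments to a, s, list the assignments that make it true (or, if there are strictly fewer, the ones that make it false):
is always true.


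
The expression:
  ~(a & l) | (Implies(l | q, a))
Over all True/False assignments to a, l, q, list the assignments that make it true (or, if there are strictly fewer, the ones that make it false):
is always true.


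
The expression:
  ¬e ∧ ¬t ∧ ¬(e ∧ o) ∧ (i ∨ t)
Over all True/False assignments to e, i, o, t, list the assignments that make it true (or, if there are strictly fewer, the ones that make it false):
is true only for:
  e=False, i=True, o=False, t=False;
  e=False, i=True, o=True, t=False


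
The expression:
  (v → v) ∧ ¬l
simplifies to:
¬l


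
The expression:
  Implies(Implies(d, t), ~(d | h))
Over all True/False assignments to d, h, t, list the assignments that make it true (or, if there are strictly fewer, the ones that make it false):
is true only for:
  d=False, h=False, t=False;
  d=False, h=False, t=True;
  d=True, h=False, t=False;
  d=True, h=True, t=False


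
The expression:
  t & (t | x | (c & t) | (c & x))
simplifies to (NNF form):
t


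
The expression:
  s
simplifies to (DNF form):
s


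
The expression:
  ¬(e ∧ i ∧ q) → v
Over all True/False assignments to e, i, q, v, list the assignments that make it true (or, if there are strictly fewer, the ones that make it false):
is false only for:
  e=False, i=False, q=False, v=False;
  e=False, i=False, q=True, v=False;
  e=False, i=True, q=False, v=False;
  e=False, i=True, q=True, v=False;
  e=True, i=False, q=False, v=False;
  e=True, i=False, q=True, v=False;
  e=True, i=True, q=False, v=False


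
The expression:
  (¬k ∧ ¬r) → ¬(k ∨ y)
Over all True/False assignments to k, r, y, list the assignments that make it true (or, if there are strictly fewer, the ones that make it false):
is false only for:
  k=False, r=False, y=True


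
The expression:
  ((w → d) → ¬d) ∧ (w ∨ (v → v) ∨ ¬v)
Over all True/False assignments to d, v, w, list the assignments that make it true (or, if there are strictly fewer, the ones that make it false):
is true only for:
  d=False, v=False, w=False;
  d=False, v=False, w=True;
  d=False, v=True, w=False;
  d=False, v=True, w=True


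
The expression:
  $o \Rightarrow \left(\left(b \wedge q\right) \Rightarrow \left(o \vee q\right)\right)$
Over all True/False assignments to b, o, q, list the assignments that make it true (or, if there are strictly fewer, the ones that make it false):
is always true.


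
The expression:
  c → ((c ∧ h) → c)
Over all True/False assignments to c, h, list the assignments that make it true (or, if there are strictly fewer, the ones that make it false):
is always true.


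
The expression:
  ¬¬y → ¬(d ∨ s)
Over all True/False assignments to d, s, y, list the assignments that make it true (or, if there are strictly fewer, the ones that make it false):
is false only for:
  d=False, s=True, y=True;
  d=True, s=False, y=True;
  d=True, s=True, y=True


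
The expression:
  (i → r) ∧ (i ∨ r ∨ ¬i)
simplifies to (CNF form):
r ∨ ¬i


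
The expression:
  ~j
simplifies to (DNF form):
~j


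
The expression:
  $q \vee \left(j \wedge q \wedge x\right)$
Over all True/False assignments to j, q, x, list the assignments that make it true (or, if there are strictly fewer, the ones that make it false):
is true only for:
  j=False, q=True, x=False;
  j=False, q=True, x=True;
  j=True, q=True, x=False;
  j=True, q=True, x=True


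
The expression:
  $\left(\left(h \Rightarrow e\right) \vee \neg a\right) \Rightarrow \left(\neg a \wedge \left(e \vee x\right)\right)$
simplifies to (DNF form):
$\left(e \wedge \neg a\right) \vee \left(x \wedge \neg a\right) \vee \left(a \wedge h \wedge \neg e\right)$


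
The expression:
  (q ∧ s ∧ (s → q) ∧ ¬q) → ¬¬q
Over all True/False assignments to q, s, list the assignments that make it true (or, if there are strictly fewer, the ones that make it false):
is always true.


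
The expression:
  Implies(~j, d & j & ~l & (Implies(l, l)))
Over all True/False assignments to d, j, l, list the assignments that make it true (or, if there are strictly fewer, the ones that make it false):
is true only for:
  d=False, j=True, l=False;
  d=False, j=True, l=True;
  d=True, j=True, l=False;
  d=True, j=True, l=True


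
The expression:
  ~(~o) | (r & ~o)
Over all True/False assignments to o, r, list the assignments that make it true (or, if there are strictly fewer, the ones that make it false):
is false only for:
  o=False, r=False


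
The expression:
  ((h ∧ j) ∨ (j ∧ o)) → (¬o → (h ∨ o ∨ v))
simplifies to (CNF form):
True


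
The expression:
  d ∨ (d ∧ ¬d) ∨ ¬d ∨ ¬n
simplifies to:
True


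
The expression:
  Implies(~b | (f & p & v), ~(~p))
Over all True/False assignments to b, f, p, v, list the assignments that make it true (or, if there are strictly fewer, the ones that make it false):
is false only for:
  b=False, f=False, p=False, v=False;
  b=False, f=False, p=False, v=True;
  b=False, f=True, p=False, v=False;
  b=False, f=True, p=False, v=True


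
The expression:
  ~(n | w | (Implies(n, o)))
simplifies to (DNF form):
False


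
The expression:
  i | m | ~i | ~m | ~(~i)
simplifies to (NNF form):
True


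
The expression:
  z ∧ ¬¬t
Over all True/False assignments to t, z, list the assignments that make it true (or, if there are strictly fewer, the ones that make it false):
is true only for:
  t=True, z=True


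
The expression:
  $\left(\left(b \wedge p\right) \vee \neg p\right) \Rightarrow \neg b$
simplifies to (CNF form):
$\neg b$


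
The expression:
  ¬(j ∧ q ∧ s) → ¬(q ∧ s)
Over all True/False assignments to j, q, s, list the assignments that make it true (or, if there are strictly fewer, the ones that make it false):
is false only for:
  j=False, q=True, s=True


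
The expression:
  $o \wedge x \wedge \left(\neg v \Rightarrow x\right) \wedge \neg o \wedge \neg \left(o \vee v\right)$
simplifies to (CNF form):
$\text{False}$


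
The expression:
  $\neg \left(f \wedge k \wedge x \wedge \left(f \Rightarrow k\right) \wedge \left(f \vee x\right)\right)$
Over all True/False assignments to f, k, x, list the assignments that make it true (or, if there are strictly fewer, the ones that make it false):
is false only for:
  f=True, k=True, x=True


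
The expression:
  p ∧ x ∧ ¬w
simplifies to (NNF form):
p ∧ x ∧ ¬w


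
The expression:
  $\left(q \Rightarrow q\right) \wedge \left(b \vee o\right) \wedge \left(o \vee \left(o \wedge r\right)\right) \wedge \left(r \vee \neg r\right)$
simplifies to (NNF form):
$o$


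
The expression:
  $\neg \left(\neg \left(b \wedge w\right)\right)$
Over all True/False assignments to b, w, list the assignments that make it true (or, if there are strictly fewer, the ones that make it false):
is true only for:
  b=True, w=True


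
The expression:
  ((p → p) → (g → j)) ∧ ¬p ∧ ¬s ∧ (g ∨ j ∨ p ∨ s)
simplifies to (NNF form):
j ∧ ¬p ∧ ¬s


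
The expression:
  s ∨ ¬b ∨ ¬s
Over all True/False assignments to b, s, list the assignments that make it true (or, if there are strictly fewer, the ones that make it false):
is always true.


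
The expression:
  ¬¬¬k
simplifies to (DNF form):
¬k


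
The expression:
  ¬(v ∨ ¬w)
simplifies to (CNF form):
w ∧ ¬v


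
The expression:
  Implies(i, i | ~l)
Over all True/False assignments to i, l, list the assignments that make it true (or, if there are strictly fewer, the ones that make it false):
is always true.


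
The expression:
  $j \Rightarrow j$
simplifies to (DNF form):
$\text{True}$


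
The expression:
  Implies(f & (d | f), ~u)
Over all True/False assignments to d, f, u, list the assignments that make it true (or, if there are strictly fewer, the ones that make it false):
is false only for:
  d=False, f=True, u=True;
  d=True, f=True, u=True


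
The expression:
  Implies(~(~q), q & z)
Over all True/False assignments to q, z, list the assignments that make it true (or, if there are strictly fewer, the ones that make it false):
is false only for:
  q=True, z=False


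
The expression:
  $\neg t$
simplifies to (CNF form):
$\neg t$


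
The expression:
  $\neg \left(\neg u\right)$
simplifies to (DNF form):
$u$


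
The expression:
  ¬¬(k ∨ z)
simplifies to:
k ∨ z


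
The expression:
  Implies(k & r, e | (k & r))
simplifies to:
True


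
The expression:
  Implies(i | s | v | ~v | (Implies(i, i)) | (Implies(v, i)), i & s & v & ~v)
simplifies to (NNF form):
False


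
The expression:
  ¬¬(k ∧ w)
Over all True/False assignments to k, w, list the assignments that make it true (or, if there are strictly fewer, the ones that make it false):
is true only for:
  k=True, w=True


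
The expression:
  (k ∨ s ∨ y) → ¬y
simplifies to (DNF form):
¬y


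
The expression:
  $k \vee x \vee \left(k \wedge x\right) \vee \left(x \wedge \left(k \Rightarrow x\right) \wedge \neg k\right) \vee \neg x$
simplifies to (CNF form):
$\text{True}$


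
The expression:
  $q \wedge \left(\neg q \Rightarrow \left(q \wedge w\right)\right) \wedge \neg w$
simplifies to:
$q \wedge \neg w$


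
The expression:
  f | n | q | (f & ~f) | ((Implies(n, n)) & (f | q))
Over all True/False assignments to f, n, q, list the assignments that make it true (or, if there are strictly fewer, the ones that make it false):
is false only for:
  f=False, n=False, q=False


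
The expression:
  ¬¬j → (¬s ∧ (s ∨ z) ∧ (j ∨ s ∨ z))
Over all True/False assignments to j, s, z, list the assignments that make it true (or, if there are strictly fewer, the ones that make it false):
is false only for:
  j=True, s=False, z=False;
  j=True, s=True, z=False;
  j=True, s=True, z=True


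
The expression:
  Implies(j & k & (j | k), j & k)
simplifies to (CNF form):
True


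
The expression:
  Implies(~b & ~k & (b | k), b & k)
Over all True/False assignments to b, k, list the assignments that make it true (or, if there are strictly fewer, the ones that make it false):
is always true.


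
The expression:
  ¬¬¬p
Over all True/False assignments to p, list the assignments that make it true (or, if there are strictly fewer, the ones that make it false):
is true only for:
  p=False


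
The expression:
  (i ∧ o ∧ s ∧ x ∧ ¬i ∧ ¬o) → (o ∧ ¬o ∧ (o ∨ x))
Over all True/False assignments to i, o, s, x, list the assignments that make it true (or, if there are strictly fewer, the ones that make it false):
is always true.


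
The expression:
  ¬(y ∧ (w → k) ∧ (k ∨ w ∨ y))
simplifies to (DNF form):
(w ∧ ¬k) ∨ ¬y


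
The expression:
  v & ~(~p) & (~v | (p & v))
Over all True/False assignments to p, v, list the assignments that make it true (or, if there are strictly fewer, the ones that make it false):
is true only for:
  p=True, v=True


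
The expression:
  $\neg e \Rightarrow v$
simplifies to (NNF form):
$e \vee v$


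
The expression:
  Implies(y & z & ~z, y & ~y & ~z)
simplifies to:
True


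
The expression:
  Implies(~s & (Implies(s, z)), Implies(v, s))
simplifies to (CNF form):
s | ~v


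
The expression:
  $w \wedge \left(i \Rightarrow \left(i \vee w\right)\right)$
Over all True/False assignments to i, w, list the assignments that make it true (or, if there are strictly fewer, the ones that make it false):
is true only for:
  i=False, w=True;
  i=True, w=True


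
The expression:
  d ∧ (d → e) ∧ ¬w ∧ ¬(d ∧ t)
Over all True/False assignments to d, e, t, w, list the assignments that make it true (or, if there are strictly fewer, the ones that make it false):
is true only for:
  d=True, e=True, t=False, w=False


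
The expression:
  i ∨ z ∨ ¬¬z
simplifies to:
i ∨ z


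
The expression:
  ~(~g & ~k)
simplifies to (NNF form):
g | k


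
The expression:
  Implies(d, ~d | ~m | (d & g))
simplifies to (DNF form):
g | ~d | ~m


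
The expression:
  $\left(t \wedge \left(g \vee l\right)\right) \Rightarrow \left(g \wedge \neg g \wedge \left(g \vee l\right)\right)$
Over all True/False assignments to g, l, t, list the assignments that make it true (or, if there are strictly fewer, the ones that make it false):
is false only for:
  g=False, l=True, t=True;
  g=True, l=False, t=True;
  g=True, l=True, t=True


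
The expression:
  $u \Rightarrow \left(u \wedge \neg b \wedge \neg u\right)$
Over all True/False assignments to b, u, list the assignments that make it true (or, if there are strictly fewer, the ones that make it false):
is true only for:
  b=False, u=False;
  b=True, u=False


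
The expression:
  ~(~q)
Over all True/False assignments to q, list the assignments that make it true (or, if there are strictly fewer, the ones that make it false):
is true only for:
  q=True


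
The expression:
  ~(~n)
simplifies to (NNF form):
n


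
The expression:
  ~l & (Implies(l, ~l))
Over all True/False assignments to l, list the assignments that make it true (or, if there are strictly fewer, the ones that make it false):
is true only for:
  l=False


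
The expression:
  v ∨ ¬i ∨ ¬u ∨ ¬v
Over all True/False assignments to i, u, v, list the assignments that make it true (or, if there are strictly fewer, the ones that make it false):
is always true.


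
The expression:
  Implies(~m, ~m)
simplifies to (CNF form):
True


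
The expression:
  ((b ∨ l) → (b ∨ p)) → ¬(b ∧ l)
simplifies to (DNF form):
¬b ∨ ¬l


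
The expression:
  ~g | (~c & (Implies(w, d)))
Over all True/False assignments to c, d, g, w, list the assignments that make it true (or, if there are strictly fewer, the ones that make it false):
is false only for:
  c=False, d=False, g=True, w=True;
  c=True, d=False, g=True, w=False;
  c=True, d=False, g=True, w=True;
  c=True, d=True, g=True, w=False;
  c=True, d=True, g=True, w=True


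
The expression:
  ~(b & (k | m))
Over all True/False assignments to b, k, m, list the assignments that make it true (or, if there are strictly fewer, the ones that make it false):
is false only for:
  b=True, k=False, m=True;
  b=True, k=True, m=False;
  b=True, k=True, m=True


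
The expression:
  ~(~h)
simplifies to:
h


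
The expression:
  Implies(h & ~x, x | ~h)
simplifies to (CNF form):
x | ~h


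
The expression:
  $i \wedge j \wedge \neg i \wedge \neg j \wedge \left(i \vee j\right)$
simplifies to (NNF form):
$\text{False}$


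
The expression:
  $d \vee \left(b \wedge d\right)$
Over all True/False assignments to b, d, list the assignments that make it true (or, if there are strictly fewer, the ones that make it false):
is true only for:
  b=False, d=True;
  b=True, d=True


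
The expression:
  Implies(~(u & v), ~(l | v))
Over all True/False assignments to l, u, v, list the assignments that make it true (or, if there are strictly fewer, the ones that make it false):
is true only for:
  l=False, u=False, v=False;
  l=False, u=True, v=False;
  l=False, u=True, v=True;
  l=True, u=True, v=True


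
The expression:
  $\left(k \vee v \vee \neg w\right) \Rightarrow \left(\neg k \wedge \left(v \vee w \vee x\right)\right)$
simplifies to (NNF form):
$\neg k \wedge \left(v \vee w \vee x\right)$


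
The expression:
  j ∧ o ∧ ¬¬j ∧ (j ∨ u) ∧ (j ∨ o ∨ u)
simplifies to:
j ∧ o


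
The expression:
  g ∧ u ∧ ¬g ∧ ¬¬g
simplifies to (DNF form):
False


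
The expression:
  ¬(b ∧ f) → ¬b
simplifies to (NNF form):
f ∨ ¬b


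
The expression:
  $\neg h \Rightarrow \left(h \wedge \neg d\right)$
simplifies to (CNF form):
$h$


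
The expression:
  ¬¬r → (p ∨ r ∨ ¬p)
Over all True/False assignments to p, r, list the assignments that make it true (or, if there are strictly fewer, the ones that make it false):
is always true.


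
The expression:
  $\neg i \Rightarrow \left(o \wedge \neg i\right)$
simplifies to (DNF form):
$i \vee o$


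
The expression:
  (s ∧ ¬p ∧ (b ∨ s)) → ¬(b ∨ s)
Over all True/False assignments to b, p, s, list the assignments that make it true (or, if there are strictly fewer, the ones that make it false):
is false only for:
  b=False, p=False, s=True;
  b=True, p=False, s=True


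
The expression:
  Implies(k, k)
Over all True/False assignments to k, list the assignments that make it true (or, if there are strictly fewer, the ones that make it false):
is always true.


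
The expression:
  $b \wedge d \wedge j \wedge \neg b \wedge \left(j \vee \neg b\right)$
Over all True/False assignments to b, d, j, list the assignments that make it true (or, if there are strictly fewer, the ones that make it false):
is never true.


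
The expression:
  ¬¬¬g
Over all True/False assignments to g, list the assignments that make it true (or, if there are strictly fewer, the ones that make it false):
is true only for:
  g=False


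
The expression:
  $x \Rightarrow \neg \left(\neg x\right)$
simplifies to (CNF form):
$\text{True}$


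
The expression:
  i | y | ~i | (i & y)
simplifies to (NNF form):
True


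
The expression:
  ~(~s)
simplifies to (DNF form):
s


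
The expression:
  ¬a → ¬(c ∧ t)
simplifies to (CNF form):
a ∨ ¬c ∨ ¬t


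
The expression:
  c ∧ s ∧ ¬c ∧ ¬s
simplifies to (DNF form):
False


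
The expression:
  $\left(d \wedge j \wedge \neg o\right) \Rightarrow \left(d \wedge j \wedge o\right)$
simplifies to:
$o \vee \neg d \vee \neg j$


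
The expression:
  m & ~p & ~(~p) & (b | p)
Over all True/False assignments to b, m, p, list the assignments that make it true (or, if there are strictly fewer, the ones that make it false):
is never true.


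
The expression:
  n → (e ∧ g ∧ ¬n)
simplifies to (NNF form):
¬n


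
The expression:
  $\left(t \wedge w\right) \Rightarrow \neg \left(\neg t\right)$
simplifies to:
$\text{True}$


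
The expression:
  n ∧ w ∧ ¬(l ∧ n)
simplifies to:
n ∧ w ∧ ¬l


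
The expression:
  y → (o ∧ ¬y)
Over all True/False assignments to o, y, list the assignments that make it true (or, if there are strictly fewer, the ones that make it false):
is true only for:
  o=False, y=False;
  o=True, y=False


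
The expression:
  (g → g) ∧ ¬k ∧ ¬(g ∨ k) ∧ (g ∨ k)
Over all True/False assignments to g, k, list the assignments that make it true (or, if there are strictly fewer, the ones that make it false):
is never true.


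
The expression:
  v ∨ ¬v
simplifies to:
True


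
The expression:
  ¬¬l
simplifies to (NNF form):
l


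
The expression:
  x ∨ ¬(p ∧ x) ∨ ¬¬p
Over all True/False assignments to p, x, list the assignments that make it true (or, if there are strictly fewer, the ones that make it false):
is always true.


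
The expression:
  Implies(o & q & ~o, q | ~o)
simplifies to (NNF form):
True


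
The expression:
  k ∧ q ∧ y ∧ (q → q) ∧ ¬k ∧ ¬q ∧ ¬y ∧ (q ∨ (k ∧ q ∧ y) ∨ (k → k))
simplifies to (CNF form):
False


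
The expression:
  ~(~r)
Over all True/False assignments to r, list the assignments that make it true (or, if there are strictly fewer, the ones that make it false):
is true only for:
  r=True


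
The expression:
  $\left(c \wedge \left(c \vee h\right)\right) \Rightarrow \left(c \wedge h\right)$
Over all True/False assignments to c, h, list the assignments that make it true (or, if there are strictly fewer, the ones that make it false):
is false only for:
  c=True, h=False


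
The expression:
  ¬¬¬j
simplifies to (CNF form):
¬j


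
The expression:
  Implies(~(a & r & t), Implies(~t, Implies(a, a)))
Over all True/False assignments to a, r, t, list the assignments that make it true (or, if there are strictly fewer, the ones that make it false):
is always true.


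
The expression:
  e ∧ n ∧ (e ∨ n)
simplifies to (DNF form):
e ∧ n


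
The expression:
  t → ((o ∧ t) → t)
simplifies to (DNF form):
True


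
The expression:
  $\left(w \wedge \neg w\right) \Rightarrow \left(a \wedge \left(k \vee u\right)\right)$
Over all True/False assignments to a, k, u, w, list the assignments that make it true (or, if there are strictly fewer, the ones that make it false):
is always true.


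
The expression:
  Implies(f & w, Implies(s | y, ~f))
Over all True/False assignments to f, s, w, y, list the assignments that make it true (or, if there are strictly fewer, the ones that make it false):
is false only for:
  f=True, s=False, w=True, y=True;
  f=True, s=True, w=True, y=False;
  f=True, s=True, w=True, y=True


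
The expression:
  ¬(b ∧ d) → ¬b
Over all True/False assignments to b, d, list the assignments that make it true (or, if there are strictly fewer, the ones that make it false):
is false only for:
  b=True, d=False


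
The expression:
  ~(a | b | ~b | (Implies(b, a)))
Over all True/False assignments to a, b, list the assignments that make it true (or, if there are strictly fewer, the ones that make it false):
is never true.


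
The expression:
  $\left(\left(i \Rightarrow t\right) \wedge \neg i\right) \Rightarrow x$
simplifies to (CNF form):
$i \vee x$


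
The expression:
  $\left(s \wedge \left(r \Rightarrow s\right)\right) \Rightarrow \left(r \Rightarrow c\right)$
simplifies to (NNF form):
$c \vee \neg r \vee \neg s$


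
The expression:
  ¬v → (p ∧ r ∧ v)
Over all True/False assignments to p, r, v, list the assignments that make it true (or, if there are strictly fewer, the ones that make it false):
is true only for:
  p=False, r=False, v=True;
  p=False, r=True, v=True;
  p=True, r=False, v=True;
  p=True, r=True, v=True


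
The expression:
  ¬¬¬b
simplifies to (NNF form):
¬b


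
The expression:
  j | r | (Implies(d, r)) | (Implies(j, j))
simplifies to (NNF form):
True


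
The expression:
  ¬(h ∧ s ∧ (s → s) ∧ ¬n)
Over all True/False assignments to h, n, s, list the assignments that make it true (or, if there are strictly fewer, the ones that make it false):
is false only for:
  h=True, n=False, s=True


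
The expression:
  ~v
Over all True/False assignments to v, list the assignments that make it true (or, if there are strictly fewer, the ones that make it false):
is true only for:
  v=False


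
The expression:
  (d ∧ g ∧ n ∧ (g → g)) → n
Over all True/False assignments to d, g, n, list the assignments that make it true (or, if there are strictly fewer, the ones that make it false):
is always true.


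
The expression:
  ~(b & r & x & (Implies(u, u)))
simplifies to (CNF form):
~b | ~r | ~x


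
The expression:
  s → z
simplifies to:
z ∨ ¬s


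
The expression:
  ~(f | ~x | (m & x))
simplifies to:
x & ~f & ~m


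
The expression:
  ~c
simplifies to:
~c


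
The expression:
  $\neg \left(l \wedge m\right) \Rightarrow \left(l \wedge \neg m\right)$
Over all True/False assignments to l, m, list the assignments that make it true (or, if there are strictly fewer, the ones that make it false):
is true only for:
  l=True, m=False;
  l=True, m=True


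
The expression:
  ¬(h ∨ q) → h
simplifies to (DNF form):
h ∨ q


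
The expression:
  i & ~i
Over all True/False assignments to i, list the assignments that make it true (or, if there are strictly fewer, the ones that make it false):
is never true.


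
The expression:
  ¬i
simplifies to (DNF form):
¬i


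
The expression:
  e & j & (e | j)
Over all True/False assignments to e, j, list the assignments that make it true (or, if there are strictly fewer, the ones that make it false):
is true only for:
  e=True, j=True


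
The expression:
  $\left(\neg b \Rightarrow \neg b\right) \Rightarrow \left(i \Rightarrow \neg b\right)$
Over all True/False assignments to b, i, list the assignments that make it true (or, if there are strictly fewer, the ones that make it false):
is false only for:
  b=True, i=True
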